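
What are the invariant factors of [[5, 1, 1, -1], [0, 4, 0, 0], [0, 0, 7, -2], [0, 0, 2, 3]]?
x - 5, (x - 5)^2(x - 4)

The Jordan structure of A has elementary divisors (x - 4), (x - 5)^2, (x - 5). Arranging the block sizes at each eigenvalue in decreasing order and taking row products gives the invariant factors.

Invariant factors (smallest first, each dividing the next): x - 5, (x - 5)^2(x - 4).

Check: the last factor (x - 5)^2(x - 4) is the minimal polynomial, and the product (x - 5)^3(x - 4) is the characteristic polynomial.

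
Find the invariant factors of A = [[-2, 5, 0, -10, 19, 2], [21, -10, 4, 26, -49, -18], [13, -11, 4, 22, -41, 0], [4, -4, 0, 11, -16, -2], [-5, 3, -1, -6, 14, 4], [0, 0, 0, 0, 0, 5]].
The Jordan structure of A has elementary divisors (x - 3)^3, (x - 3), (x - 5), (x - 5). Arranging the block sizes at each eigenvalue in decreasing order and taking row products gives the invariant factors.

Invariant factors (smallest first, each dividing the next): (x - 5)(x - 3), (x - 5)(x - 3)^3.

Check: the last factor (x - 5)(x - 3)^3 is the minimal polynomial, and the product (x - 5)^2(x - 3)^4 is the characteristic polynomial.

(x - 5)(x - 3), (x - 5)(x - 3)^3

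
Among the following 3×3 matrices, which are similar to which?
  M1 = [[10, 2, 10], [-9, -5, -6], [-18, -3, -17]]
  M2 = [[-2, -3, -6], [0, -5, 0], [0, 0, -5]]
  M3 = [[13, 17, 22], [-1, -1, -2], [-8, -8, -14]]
Characteristic polynomials: χ_{M1} = (x + 2)(x + 5)^2, χ_{M2} = (x + 2)(x + 5)^2, χ_{M3} = (x - 2)(x + 2)^2.

{M1}: invariant factors (x + 2)(x + 5)^2.

{M2}: invariant factors x + 5, (x + 2)(x + 5).

{M3}: invariant factors (x - 2)(x + 2)^2.

Matrices are similar if and only if their invariant-factor lists agree; the partition into similarity classes is {M1}, {M2}, {M3}.

3 classes: {M1}, {M2}, {M3}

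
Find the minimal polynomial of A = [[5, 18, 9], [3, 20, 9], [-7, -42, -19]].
The characteristic polynomial factors as (x - 2)^3. The minimal polynomial is ∏(x - λ)^{k_λ} where k_λ is the size of the largest Jordan block at λ.

For λ = 2: rank(A - 2I) = 1, and the largest Jordan block has size 2 (the smallest k with rank((A - 2I)^k) = rank((A - 2I)^(k+1))).

So m_A(x) = (x - 2)^2.

m_A(x) = (x - 2)^2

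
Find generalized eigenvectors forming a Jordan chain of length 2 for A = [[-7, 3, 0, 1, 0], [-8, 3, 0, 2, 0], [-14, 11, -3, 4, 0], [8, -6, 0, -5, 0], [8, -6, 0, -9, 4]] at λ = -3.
v_1 = [[-1, -1, -1, 0, 0]]^T, v_2 = [[1, 2, 3, -2, -2]]^T

We seek v_1 ∈ ker((A + 3I)^2) \ ker(A + 3I), then set v_{i+1} = (A + 3I) v_i.

One such chain is v_1 = [[-1, -1, -1, 0, 0]]^T, v_2 = [[1, 2, 3, -2, -2]]^T. Check: (A + 3I) v_2 = [[0, 0, 0, 0, 0]]^T = 0.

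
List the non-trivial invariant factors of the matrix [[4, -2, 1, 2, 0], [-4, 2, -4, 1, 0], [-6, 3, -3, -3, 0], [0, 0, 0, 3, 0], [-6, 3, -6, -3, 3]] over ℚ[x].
x - 3, x - 3, x^2(x - 3)

The Jordan structure of A has elementary divisors x^2, (x - 3), (x - 3), (x - 3). Arranging the block sizes at each eigenvalue in decreasing order and taking row products gives the invariant factors.

Invariant factors (smallest first, each dividing the next): x - 3, x - 3, x^2(x - 3).

Check: the last factor x^2(x - 3) is the minimal polynomial, and the product x^2(x - 3)^3 is the characteristic polynomial.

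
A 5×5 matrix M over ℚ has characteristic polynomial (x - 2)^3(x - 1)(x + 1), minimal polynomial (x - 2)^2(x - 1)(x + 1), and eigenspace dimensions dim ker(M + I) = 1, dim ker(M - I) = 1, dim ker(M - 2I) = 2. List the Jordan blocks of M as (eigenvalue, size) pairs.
λ = -1: algebraic multiplicity 1 (exponent in χ_M), largest block size 1 (exponent in m_M), 1 block (geometric multiplicity). This forces block sizes [1].
λ = 1: algebraic multiplicity 1 (exponent in χ_M), largest block size 1 (exponent in m_M), 1 block (geometric multiplicity). This forces block sizes [1].
λ = 2: algebraic multiplicity 3 (exponent in χ_M), largest block size 2 (exponent in m_M), 2 blocks (geometric multiplicity). These force block sizes [2, 1].

Jordan blocks: (-1, 1), (1, 1), (2, 2), (2, 1)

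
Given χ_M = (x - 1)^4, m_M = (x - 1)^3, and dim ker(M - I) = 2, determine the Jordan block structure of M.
λ = 1: algebraic multiplicity 4 (exponent in χ_M), largest block size 3 (exponent in m_M), 2 blocks (geometric multiplicity). These force block sizes [3, 1].

Jordan blocks: (1, 3), (1, 1)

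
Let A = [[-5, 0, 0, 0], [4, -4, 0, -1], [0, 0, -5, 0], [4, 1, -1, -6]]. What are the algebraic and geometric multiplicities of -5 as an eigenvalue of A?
algebraic multiplicity 4, geometric multiplicity 2

The characteristic polynomial is (x + 5)^4, so the factor x + 5 appears with exponent 4: the algebraic multiplicity is 4.

rank(A + 5I) = 2, so the eigenspace has dimension 4 - 2 = 2: the geometric multiplicity is 2.

Since 2 < 4, A is not diagonalizable.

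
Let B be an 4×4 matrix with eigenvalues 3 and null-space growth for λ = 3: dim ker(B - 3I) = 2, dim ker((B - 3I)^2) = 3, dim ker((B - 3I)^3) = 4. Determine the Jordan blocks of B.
λ = 3: successive nullity increments [2, 1, 1] count blocks of size ≥ k; block sizes are [3, 1].

Jordan blocks: (3, 3), (3, 1)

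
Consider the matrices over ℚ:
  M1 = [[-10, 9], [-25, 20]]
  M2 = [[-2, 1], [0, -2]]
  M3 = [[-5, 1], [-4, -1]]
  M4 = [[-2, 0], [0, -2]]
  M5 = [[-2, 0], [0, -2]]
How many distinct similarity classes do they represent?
4 classes: {M1}, {M2}, {M3}, {M4, M5}

Characteristic polynomials: χ_{M1} = (x - 5)^2, χ_{M2} = (x + 2)^2, χ_{M3} = (x + 3)^2, χ_{M4} = (x + 2)^2, χ_{M5} = (x + 2)^2.

{M1}: invariant factors (x - 5)^2.

{M2}: invariant factors (x + 2)^2.

{M3}: invariant factors (x + 3)^2.

{M4, M5}: invariant factors x + 2, x + 2.

Matrices are similar if and only if their invariant-factor lists agree; the partition into similarity classes is {M1}, {M2}, {M3}, {M4, M5}.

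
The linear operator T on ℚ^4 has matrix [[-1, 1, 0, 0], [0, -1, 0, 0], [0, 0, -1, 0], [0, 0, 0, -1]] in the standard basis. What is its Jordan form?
The characteristic polynomial is det(xI - A) = (x + 1)^4, so the eigenvalues are -1 (algebraic multiplicity 4).

For λ = -1: rank(A + I) = 1, rank((A + I)^2) = 0. The eigenspace has dimension 4 - 1 = 3, so there are 3 Jordan blocks; the rank sequence gives block sizes [2, 1, 1].

Assembling the blocks gives the Jordan form J above.

J = [[-1, 1, 0, 0], [0, -1, 0, 0], [0, 0, -1, 0], [0, 0, 0, -1]]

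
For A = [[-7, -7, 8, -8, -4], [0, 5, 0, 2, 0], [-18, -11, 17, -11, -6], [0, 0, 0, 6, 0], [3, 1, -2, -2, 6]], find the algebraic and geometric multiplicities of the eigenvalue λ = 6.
The characteristic polynomial is (x - 6)^2(x - 5)^3, so the factor x - 6 appears with exponent 2: the algebraic multiplicity is 2.

rank(A - 6I) = 3, so the eigenspace has dimension 5 - 3 = 2: the geometric multiplicity is 2.

algebraic multiplicity 2, geometric multiplicity 2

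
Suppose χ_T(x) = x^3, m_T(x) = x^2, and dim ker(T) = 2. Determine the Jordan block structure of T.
λ = 0: algebraic multiplicity 3 (exponent in χ_T), largest block size 2 (exponent in m_T), 2 blocks (geometric multiplicity). These force block sizes [2, 1].

Jordan blocks: (0, 2), (0, 1)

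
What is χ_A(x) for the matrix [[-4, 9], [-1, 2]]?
xI - A = [[x + 4, -9], [1, x - 2]].

Expanding det(xI - A) along the first row:
det(xI - A) = + (x + 4)·det([[x - 2]]) - (-9)·det([[1]]).

Evaluating gives χ_A(x) = x^2 + 2x + 1 = (x + 1)^2.

χ_A(x) = (x + 1)^2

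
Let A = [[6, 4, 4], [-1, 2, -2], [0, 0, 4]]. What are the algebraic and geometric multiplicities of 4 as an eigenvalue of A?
algebraic multiplicity 3, geometric multiplicity 2

The characteristic polynomial is (x - 4)^3, so the factor x - 4 appears with exponent 3: the algebraic multiplicity is 3.

rank(A - 4I) = 1, so the eigenspace has dimension 3 - 1 = 2: the geometric multiplicity is 2.

Since 2 < 3, A is not diagonalizable.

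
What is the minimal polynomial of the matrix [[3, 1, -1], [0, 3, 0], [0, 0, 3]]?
m_A(x) = (x - 3)^2

The characteristic polynomial factors as (x - 3)^3. The minimal polynomial is ∏(x - λ)^{k_λ} where k_λ is the size of the largest Jordan block at λ.

For λ = 3: rank(A - 3I) = 1, and the largest Jordan block has size 2 (the smallest k with rank((A - 3I)^k) = rank((A - 3I)^(k+1))).

So m_A(x) = (x - 3)^2.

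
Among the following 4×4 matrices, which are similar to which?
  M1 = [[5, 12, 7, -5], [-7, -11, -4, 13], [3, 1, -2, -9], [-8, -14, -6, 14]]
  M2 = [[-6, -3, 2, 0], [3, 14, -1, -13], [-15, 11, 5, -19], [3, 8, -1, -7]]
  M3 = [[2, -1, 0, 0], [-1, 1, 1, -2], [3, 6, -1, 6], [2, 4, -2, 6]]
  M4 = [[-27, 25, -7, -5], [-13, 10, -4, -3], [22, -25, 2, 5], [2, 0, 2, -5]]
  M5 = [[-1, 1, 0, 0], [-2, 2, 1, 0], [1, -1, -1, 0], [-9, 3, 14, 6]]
3 classes: {M1, M2, M5}, {M3}, {M4}

Characteristic polynomials: χ_{M1} = x^3(x - 6), χ_{M2} = x^3(x - 6), χ_{M3} = (x - 2)^4, χ_{M4} = (x + 5)^4, χ_{M5} = x^3(x - 6).

{M1, M2, M5}: invariant factors x^3(x - 6).

{M3}: invariant factors x - 2, (x - 2)^3.

{M4}: invariant factors x + 5, (x + 5)^3.

Matrices are similar if and only if their invariant-factor lists agree; the partition into similarity classes is {M1, M2, M5}, {M3}, {M4}.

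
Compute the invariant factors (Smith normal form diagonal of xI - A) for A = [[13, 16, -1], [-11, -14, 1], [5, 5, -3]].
The Jordan structure of A has elementary divisors (x + 3)^2, (x - 2). Arranging the block sizes at each eigenvalue in decreasing order and taking row products gives the invariant factors.

Invariant factors (smallest first, each dividing the next): (x - 2)(x + 3)^2.

Check: the last factor (x - 2)(x + 3)^2 is the minimal polynomial, and the product (x - 2)(x + 3)^2 is the characteristic polynomial.

(x - 2)(x + 3)^2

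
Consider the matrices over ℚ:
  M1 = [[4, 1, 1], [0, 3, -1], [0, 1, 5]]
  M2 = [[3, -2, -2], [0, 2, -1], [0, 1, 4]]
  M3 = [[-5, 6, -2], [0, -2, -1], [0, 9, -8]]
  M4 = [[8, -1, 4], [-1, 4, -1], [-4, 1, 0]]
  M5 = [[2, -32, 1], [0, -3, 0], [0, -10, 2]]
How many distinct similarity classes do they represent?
Characteristic polynomials: χ_{M1} = (x - 4)^3, χ_{M2} = (x - 3)^3, χ_{M3} = (x + 5)^3, χ_{M4} = (x - 4)^3, χ_{M5} = (x - 2)^2(x + 3).

{M1}: invariant factors x - 4, (x - 4)^2.

{M2}: invariant factors x - 3, (x - 3)^2.

{M3}: invariant factors x + 5, (x + 5)^2.

{M4}: invariant factors (x - 4)^3.

{M5}: invariant factors (x - 2)^2(x + 3).

Matrices are similar if and only if their invariant-factor lists agree; the partition into similarity classes is {M1}, {M2}, {M3}, {M4}, {M5}.

5 classes: {M1}, {M2}, {M3}, {M4}, {M5}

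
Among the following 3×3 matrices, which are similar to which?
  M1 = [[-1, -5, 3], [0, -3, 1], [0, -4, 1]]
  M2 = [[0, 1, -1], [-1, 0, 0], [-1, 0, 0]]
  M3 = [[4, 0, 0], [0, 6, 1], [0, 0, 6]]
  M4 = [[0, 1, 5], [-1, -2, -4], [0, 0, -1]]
Characteristic polynomials: χ_{M1} = (x + 1)^3, χ_{M2} = x^3, χ_{M3} = (x - 6)^2(x - 4), χ_{M4} = (x + 1)^3.

{M1, M4}: invariant factors (x + 1)^3.

{M2}: invariant factors x^3.

{M3}: invariant factors (x - 6)^2(x - 4).

Matrices are similar if and only if their invariant-factor lists agree; the partition into similarity classes is {M1, M4}, {M2}, {M3}.

3 classes: {M1, M4}, {M2}, {M3}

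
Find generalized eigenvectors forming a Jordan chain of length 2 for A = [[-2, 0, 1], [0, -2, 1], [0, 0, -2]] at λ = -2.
v_1 = [[0, 0, 1]]^T, v_2 = [[1, 1, 0]]^T

We seek v_1 ∈ ker((A + 2I)^2) \ ker(A + 2I), then set v_{i+1} = (A + 2I) v_i.

One such chain is v_1 = [[0, 0, 1]]^T, v_2 = [[1, 1, 0]]^T. Check: (A + 2I) v_2 = [[0, 0, 0]]^T = 0.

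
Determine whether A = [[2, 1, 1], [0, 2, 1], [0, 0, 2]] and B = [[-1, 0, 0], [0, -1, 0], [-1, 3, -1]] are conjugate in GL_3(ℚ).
No.

trace(A) = 6 but trace(B) = -3. The trace is a similarity invariant, so A and B are not similar.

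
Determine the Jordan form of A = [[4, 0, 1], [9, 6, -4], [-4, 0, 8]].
J = [[6, 1, 0], [0, 6, 1], [0, 0, 6]]

The characteristic polynomial is det(xI - A) = (x - 6)^3, so the eigenvalues are 6 (algebraic multiplicity 3).

For λ = 6: rank(A - 6I) = 2, rank((A - 6I)^2) = 1, rank((A - 6I)^3) = 0. The eigenspace has dimension 3 - 2 = 1, so there is 1 Jordan block; the rank sequence gives block sizes [3].

Assembling the blocks gives the Jordan form J above.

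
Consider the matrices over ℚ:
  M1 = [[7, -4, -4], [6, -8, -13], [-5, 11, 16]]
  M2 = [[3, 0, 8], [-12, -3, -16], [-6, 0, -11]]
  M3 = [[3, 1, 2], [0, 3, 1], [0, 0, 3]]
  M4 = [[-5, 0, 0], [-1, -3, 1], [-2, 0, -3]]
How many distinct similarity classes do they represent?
4 classes: {M1}, {M2}, {M3}, {M4}

Characteristic polynomials: χ_{M1} = (x - 5)^3, χ_{M2} = (x + 3)^2(x + 5), χ_{M3} = (x - 3)^3, χ_{M4} = (x + 3)^2(x + 5).

{M1}: invariant factors (x - 5)^3.

{M2}: invariant factors x + 3, (x + 3)(x + 5).

{M3}: invariant factors (x - 3)^3.

{M4}: invariant factors (x + 3)^2(x + 5).

Matrices are similar if and only if their invariant-factor lists agree; the partition into similarity classes is {M1}, {M2}, {M3}, {M4}.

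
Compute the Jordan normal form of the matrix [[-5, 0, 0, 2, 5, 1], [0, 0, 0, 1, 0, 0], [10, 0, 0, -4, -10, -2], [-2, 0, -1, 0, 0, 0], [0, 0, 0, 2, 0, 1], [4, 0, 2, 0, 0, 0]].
The characteristic polynomial is det(xI - A) = x^5(x + 5), so the eigenvalues are -5 (algebraic multiplicity 1), 0 (algebraic multiplicity 5).

For λ = -5: algebraic multiplicity 1 gives one 1×1 block.

For λ = 0: rank(A) = 4, rank(A^2) = 2, rank(A^3) = 1. The eigenspace has dimension 6 - 4 = 2, so there are 2 Jordan blocks; the rank sequence gives block sizes [3, 2].

Assembling the blocks gives the Jordan form J above.

J = [[-5, 0, 0, 0, 0, 0], [0, 0, 1, 0, 0, 0], [0, 0, 0, 1, 0, 0], [0, 0, 0, 0, 0, 0], [0, 0, 0, 0, 0, 1], [0, 0, 0, 0, 0, 0]]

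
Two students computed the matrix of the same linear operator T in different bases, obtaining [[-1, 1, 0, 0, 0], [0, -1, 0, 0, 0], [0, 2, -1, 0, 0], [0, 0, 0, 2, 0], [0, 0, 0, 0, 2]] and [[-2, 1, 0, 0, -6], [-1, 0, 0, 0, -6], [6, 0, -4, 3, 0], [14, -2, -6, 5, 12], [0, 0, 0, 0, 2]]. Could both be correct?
Yes.

Two matrices over a field are similar if and only if they have the same invariant factors.

Both A and B have characteristic polynomial (x - 2)^2(x + 1)^3 and minimal polynomial (x - 2)(x + 1)^2. Computing further, both have invariant factors (x - 2)(x + 1), (x - 2)(x + 1)^2. Hence A and B are similar.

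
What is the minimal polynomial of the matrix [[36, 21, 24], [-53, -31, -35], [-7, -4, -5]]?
The characteristic polynomial factors as x^3. The minimal polynomial is ∏(x - λ)^{k_λ} where k_λ is the size of the largest Jordan block at λ.

For λ = 0: rank(A) = 2, and the largest Jordan block has size 3 (the smallest k with rank(A^k) = rank(A^(k+1))).

So m_A(x) = x^3.

m_A(x) = x^3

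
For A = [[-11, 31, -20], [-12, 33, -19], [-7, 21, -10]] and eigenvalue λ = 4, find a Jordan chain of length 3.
We seek v_1 ∈ ker((A - 4I)^3) \ ker((A - 4I)^2), then set v_{i+1} = (A - 4I) v_i.

One such chain is v_1 = [[0, 2, 3]]^T, v_2 = [[2, 1, 0]]^T, v_3 = [[1, 5, 7]]^T. Check: (A - 4I) v_3 = [[0, 0, 0]]^T = 0.

v_1 = [[0, 2, 3]]^T, v_2 = [[2, 1, 0]]^T, v_3 = [[1, 5, 7]]^T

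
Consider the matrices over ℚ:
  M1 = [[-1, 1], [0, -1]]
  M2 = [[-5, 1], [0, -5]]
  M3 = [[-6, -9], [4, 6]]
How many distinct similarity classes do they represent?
Characteristic polynomials: χ_{M1} = (x + 1)^2, χ_{M2} = (x + 5)^2, χ_{M3} = x^2.

{M1}: invariant factors (x + 1)^2.

{M2}: invariant factors (x + 5)^2.

{M3}: invariant factors x^2.

Matrices are similar if and only if their invariant-factor lists agree; the partition into similarity classes is {M1}, {M2}, {M3}.

3 classes: {M1}, {M2}, {M3}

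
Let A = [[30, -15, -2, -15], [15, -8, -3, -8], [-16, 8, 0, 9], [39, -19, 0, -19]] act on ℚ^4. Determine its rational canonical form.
R = [[0, 0, 0, -9], [1, 0, 0, -21], [0, 1, 0, 8], [0, 0, 1, 3]]

The invariant factors of A (the non-unit diagonal entries of the Smith normal form of xI - A over ℚ[x]) are (x - 3)^2(x^2 + 3x + 1), each dividing the next. The characteristic polynomial is their product, (x - 3)^2(x^2 + 3x + 1).

The rational canonical form is the block-diagonal matrix of companion matrices C(f_i):
R = [[0, 0, 0, -9], [1, 0, 0, -21], [0, 1, 0, 8], [0, 0, 1, 3]].

Note the characteristic polynomial does not split into linear factors over ℚ, so A has no Jordan form over ℚ; the rational canonical form exists over any field.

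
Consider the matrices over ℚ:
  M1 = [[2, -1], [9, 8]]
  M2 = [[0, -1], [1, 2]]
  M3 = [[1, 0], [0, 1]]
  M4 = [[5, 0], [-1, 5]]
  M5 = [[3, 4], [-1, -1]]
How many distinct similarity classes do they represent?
Characteristic polynomials: χ_{M1} = (x - 5)^2, χ_{M2} = (x - 1)^2, χ_{M3} = (x - 1)^2, χ_{M4} = (x - 5)^2, χ_{M5} = (x - 1)^2.

{M1, M4}: invariant factors (x - 5)^2.

{M2, M5}: invariant factors (x - 1)^2.

{M3}: invariant factors x - 1, x - 1.

Matrices are similar if and only if their invariant-factor lists agree; the partition into similarity classes is {M1, M4}, {M2, M5}, {M3}.

3 classes: {M1, M4}, {M2, M5}, {M3}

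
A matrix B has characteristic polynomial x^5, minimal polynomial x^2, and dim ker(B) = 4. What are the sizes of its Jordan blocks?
Jordan blocks: (0, 2), (0, 1), (0, 1), (0, 1)

λ = 0: algebraic multiplicity 5 (exponent in χ_B), largest block size 2 (exponent in m_B), 4 blocks (geometric multiplicity). These force block sizes [2, 1, 1, 1].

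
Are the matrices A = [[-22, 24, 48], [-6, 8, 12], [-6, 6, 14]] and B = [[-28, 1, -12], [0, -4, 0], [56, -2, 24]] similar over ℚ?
trace(A) = 0 but trace(B) = -8. The trace is a similarity invariant, so A and B are not similar.

No.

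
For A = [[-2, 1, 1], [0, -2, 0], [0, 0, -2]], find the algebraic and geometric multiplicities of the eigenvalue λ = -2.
The characteristic polynomial is (x + 2)^3, so the factor x + 2 appears with exponent 3: the algebraic multiplicity is 3.

rank(A + 2I) = 1, so the eigenspace has dimension 3 - 1 = 2: the geometric multiplicity is 2.

Since 2 < 3, A is not diagonalizable.

algebraic multiplicity 3, geometric multiplicity 2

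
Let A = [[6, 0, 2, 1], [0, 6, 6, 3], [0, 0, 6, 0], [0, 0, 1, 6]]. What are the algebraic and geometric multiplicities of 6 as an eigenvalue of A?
algebraic multiplicity 4, geometric multiplicity 2

The characteristic polynomial is (x - 6)^4, so the factor x - 6 appears with exponent 4: the algebraic multiplicity is 4.

rank(A - 6I) = 2, so the eigenspace has dimension 4 - 2 = 2: the geometric multiplicity is 2.

Since 2 < 4, A is not diagonalizable.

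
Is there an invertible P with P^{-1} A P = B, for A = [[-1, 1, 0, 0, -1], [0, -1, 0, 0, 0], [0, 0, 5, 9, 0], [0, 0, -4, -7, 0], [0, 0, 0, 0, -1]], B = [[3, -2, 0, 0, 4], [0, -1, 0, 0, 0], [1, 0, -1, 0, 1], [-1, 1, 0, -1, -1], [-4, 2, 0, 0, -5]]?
Two matrices over a field are similar if and only if they have the same invariant factors.

Both A and B have characteristic polynomial (x + 1)^5 and minimal polynomial (x + 1)^2. Computing further, both have invariant factors x + 1, (x + 1)^2, (x + 1)^2. Hence A and B are similar.

Yes.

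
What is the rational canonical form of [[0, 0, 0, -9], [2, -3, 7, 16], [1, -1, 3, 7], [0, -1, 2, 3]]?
R = [[0, 0, 0, -9], [1, 0, 0, 3], [0, 1, 0, 0], [0, 0, 1, 3]]

The invariant factors of A (the non-unit diagonal entries of the Smith normal form of xI - A over ℚ[x]) are (x - 3)(x^3 - 3), each dividing the next. The characteristic polynomial is their product, (x - 3)(x^3 - 3).

The rational canonical form is the block-diagonal matrix of companion matrices C(f_i):
R = [[0, 0, 0, -9], [1, 0, 0, 3], [0, 1, 0, 0], [0, 0, 1, 3]].

Note the characteristic polynomial does not split into linear factors over ℚ, so A has no Jordan form over ℚ; the rational canonical form exists over any field.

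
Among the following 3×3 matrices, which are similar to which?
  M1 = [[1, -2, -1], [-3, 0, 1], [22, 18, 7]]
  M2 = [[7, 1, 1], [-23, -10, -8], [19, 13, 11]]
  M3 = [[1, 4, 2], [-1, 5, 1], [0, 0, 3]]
2 classes: {M1, M2}, {M3}

Characteristic polynomials: χ_{M1} = (x - 5)^2(x + 2), χ_{M2} = (x - 5)^2(x + 2), χ_{M3} = (x - 3)^3.

{M1, M2}: invariant factors (x - 5)^2(x + 2).

{M3}: invariant factors x - 3, (x - 3)^2.

Matrices are similar if and only if their invariant-factor lists agree; the partition into similarity classes is {M1, M2}, {M3}.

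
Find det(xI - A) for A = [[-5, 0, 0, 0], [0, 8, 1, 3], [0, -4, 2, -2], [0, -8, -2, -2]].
xI - A = [[x + 5, 0, 0, 0], [0, x - 8, -1, -3], [0, 4, x - 2, 2], [0, 8, 2, x + 2]].

Expanding det(xI - A) along the first row:
det(xI - A) = + (x + 5)·det([[x - 8, -1, -3], [4, x - 2, 2], [8, 2, x + 2]]) - (0)·det([[0, -1, -3], [0, x - 2, 2], [0, 2, x + 2]]) + (0)·det([[0, x - 8, -3], [0, 4, 2], [0, 8, x + 2]]) - (0)·det([[0, x - 8, -1], [0, 4, x - 2], [0, 8, 2]]).

Evaluating gives χ_A(x) = x^4 - 3x^3 - 20x^2 + 84x - 80 = (x - 4)(x - 2)^2(x + 5).

χ_A(x) = (x - 4)(x - 2)^2(x + 5)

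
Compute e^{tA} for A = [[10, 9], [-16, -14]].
e^{tA} = [[(12*t + 1)*e^{-2*t}, 9*t*e^{-2*t}], [-16*t*e^{-2*t}, (1 - 12*t)*e^{-2*t}]]

A has Jordan form J = [[-2, 1], [0, -2]] with A = PJP^{-1}, so e^{tA} = P e^{tJ} P^{-1}.

For a Jordan block J_k(λ), e^{tJ_k(λ)} = e^{λt} · (I + tN + t^2 N^2/2! + ... + t^{k-1} N^{k-1}/(k-1)!) where N is the nilpotent superdiagonal part.

Assembling the blocks and conjugating back gives the entries of e^{tA} as shown above.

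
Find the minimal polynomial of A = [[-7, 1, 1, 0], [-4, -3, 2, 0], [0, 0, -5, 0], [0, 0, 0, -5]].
The characteristic polynomial factors as (x + 5)^4. The minimal polynomial is ∏(x - λ)^{k_λ} where k_λ is the size of the largest Jordan block at λ.

For λ = -5: rank(A + 5I) = 1, and the largest Jordan block has size 2 (the smallest k with rank((A + 5I)^k) = rank((A + 5I)^(k+1))).

So m_A(x) = (x + 5)^2.

m_A(x) = (x + 5)^2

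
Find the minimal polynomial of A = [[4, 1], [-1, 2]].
The characteristic polynomial factors as (x - 3)^2. The minimal polynomial is ∏(x - λ)^{k_λ} where k_λ is the size of the largest Jordan block at λ.

For λ = 3: rank(A - 3I) = 1, and the largest Jordan block has size 2 (the smallest k with rank((A - 3I)^k) = rank((A - 3I)^(k+1))).

So m_A(x) = (x - 3)^2.

m_A(x) = (x - 3)^2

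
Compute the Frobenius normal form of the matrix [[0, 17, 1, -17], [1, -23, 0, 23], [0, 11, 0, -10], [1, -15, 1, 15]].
The invariant factors of A (the non-unit diagonal entries of the Smith normal form of xI - A over ℚ[x]) are (x^2 + 4x - 3)^2, each dividing the next. The characteristic polynomial is their product, (x^2 + 4x - 3)^2.

The rational canonical form is the block-diagonal matrix of companion matrices C(f_i):
R = [[0, 0, 0, -9], [1, 0, 0, 24], [0, 1, 0, -10], [0, 0, 1, -8]].

Note the characteristic polynomial does not split into linear factors over ℚ, so A has no Jordan form over ℚ; the rational canonical form exists over any field.

R = [[0, 0, 0, -9], [1, 0, 0, 24], [0, 1, 0, -10], [0, 0, 1, -8]]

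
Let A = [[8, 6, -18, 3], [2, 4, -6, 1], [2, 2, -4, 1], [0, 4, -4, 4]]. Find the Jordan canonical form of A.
The characteristic polynomial is det(xI - A) = (x - 4)^2(x - 2)^2, so the eigenvalues are 2 (algebraic multiplicity 2), 4 (algebraic multiplicity 2).

For λ = 2: rank(A - 2I) = 2. The eigenspace has dimension 4 - 2 = 2, so there are 2 Jordan blocks; the rank sequence gives block sizes [1, 1].

For λ = 4: rank(A - 4I) = 3, rank((A - 4I)^2) = 2. The eigenspace has dimension 4 - 3 = 1, so there is 1 Jordan block; the rank sequence gives block sizes [2].

Assembling the blocks gives the Jordan form J above.

J = [[2, 0, 0, 0], [0, 2, 0, 0], [0, 0, 4, 1], [0, 0, 0, 4]]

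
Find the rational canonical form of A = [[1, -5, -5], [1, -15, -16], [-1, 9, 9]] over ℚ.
The invariant factors of A (the non-unit diagonal entries of the Smith normal form of xI - A over ℚ[x]) are (x + 4)(x^2 + x - 1), each dividing the next. The characteristic polynomial is their product, (x + 4)(x^2 + x - 1).

The rational canonical form is the block-diagonal matrix of companion matrices C(f_i):
R = [[0, 0, 4], [1, 0, -3], [0, 1, -5]].

Note the characteristic polynomial does not split into linear factors over ℚ, so A has no Jordan form over ℚ; the rational canonical form exists over any field.

R = [[0, 0, 4], [1, 0, -3], [0, 1, -5]]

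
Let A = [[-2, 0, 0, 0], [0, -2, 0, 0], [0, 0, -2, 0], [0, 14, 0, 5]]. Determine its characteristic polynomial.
χ_A(x) = (x - 5)(x + 2)^3

xI - A = [[x + 2, 0, 0, 0], [0, x + 2, 0, 0], [0, 0, x + 2, 0], [0, -14, 0, x - 5]].

Expanding det(xI - A) along the first row:
det(xI - A) = + (x + 2)·det([[x + 2, 0, 0], [0, x + 2, 0], [-14, 0, x - 5]]) - (0)·det([[0, 0, 0], [0, x + 2, 0], [0, 0, x - 5]]) + (0)·det([[0, x + 2, 0], [0, 0, 0], [0, -14, x - 5]]) - (0)·det([[0, x + 2, 0], [0, 0, x + 2], [0, -14, 0]]).

Evaluating gives χ_A(x) = x^4 + x^3 - 18x^2 - 52x - 40 = (x - 5)(x + 2)^3.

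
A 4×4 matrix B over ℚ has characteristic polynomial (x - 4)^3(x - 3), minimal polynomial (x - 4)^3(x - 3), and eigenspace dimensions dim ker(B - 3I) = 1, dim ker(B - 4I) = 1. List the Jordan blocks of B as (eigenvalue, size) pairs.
Jordan blocks: (3, 1), (4, 3)

λ = 3: algebraic multiplicity 1 (exponent in χ_B), largest block size 1 (exponent in m_B), 1 block (geometric multiplicity). This forces block sizes [1].
λ = 4: algebraic multiplicity 3 (exponent in χ_B), largest block size 3 (exponent in m_B), 1 block (geometric multiplicity). This forces block sizes [3].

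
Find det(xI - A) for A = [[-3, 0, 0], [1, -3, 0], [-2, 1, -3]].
χ_A(x) = (x + 3)^3

xI - A = [[x + 3, 0, 0], [-1, x + 3, 0], [2, -1, x + 3]].

Expanding det(xI - A) along the first row:
det(xI - A) = + (x + 3)·det([[x + 3, 0], [-1, x + 3]]) - (0)·det([[-1, 0], [2, x + 3]]) + (0)·det([[-1, x + 3], [2, -1]]).

Evaluating gives χ_A(x) = x^3 + 9x^2 + 27x + 27 = (x + 3)^3.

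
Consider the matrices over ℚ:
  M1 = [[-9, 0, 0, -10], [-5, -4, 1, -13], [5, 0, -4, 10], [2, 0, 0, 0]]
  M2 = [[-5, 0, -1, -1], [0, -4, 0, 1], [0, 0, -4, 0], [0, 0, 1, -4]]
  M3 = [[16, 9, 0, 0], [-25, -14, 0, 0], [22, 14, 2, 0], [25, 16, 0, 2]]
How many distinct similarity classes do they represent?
3 classes: {M1}, {M2}, {M3}

Characteristic polynomials: χ_{M1} = (x + 4)^3(x + 5), χ_{M2} = (x + 4)^3(x + 5), χ_{M3} = (x - 2)^2(x - 1)^2.

{M1}: invariant factors x + 4, (x + 4)^2(x + 5).

{M2}: invariant factors (x + 4)^3(x + 5).

{M3}: invariant factors x - 2, (x - 2)(x - 1)^2.

Matrices are similar if and only if their invariant-factor lists agree; the partition into similarity classes is {M1}, {M2}, {M3}.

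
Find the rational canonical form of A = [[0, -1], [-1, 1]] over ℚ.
R = [[0, 1], [1, 1]]

The invariant factors of A (the non-unit diagonal entries of the Smith normal form of xI - A over ℚ[x]) are x^2 - x - 1, each dividing the next. The characteristic polynomial is their product, x^2 - x - 1.

The rational canonical form is the block-diagonal matrix of companion matrices C(f_i):
R = [[0, 1], [1, 1]].

Note the characteristic polynomial does not split into linear factors over ℚ, so A has no Jordan form over ℚ; the rational canonical form exists over any field.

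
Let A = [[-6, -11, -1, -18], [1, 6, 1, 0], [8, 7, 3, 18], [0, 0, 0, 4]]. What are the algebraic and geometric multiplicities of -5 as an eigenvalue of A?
algebraic multiplicity 1, geometric multiplicity 1

The characteristic polynomial is (x - 4)^3(x + 5), so the factor x + 5 appears with exponent 1: the algebraic multiplicity is 1.

rank(A + 5I) = 3, so the eigenspace has dimension 4 - 3 = 1: the geometric multiplicity is 1.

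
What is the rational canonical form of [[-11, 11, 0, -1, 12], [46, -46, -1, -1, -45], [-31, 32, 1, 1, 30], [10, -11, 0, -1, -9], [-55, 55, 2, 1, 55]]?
The invariant factors of A (the non-unit diagonal entries of the Smith normal form of xI - A over ℚ[x]) are (x - 4)(x^2 + 3x - 3)^2, each dividing the next. The characteristic polynomial is their product, (x - 4)(x^2 + 3x - 3)^2.

The rational canonical form is the block-diagonal matrix of companion matrices C(f_i):
R = [[0, 0, 0, 0, 36], [1, 0, 0, 0, -81], [0, 1, 0, 0, 30], [0, 0, 1, 0, 21], [0, 0, 0, 1, -2]].

Note the characteristic polynomial does not split into linear factors over ℚ, so A has no Jordan form over ℚ; the rational canonical form exists over any field.

R = [[0, 0, 0, 0, 36], [1, 0, 0, 0, -81], [0, 1, 0, 0, 30], [0, 0, 1, 0, 21], [0, 0, 0, 1, -2]]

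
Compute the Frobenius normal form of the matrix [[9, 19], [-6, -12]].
R = [[0, -6], [1, -3]]

The invariant factors of A (the non-unit diagonal entries of the Smith normal form of xI - A over ℚ[x]) are x^2 + 3x + 6, each dividing the next. The characteristic polynomial is their product, x^2 + 3x + 6.

The rational canonical form is the block-diagonal matrix of companion matrices C(f_i):
R = [[0, -6], [1, -3]].

Note the characteristic polynomial does not split into linear factors over ℚ, so A has no Jordan form over ℚ; the rational canonical form exists over any field.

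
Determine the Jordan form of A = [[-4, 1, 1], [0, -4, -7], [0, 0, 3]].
J = [[-4, 1, 0], [0, -4, 0], [0, 0, 3]]

The characteristic polynomial is det(xI - A) = (x - 3)(x + 4)^2, so the eigenvalues are -4 (algebraic multiplicity 2), 3 (algebraic multiplicity 1).

For λ = -4: rank(A + 4I) = 2, rank((A + 4I)^2) = 1. The eigenspace has dimension 3 - 2 = 1, so there is 1 Jordan block; the rank sequence gives block sizes [2].

For λ = 3: algebraic multiplicity 1 gives one 1×1 block.

Assembling the blocks gives the Jordan form J above.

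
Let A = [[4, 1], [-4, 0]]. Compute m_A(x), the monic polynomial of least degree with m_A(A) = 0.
m_A(x) = (x - 2)^2

The characteristic polynomial factors as (x - 2)^2. The minimal polynomial is ∏(x - λ)^{k_λ} where k_λ is the size of the largest Jordan block at λ.

For λ = 2: rank(A - 2I) = 1, and the largest Jordan block has size 2 (the smallest k with rank((A - 2I)^k) = rank((A - 2I)^(k+1))).

So m_A(x) = (x - 2)^2.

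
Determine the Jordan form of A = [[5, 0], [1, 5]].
J = [[5, 1], [0, 5]]

The characteristic polynomial is det(xI - A) = (x - 5)^2, so the eigenvalues are 5 (algebraic multiplicity 2).

For λ = 5: rank(A - 5I) = 1, rank((A - 5I)^2) = 0. The eigenspace has dimension 2 - 1 = 1, so there is 1 Jordan block; the rank sequence gives block sizes [2].

Assembling the blocks gives the Jordan form J above.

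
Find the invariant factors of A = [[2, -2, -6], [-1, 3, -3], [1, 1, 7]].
x - 4, (x - 4)^2

The Jordan structure of A has elementary divisors (x - 4)^2, (x - 4). Arranging the block sizes at each eigenvalue in decreasing order and taking row products gives the invariant factors.

Invariant factors (smallest first, each dividing the next): x - 4, (x - 4)^2.

Check: the last factor (x - 4)^2 is the minimal polynomial, and the product (x - 4)^3 is the characteristic polynomial.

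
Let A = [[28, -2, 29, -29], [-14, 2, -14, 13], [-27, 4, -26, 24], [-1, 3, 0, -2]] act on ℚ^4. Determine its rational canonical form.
The invariant factors of A (the non-unit diagonal entries of the Smith normal form of xI - A over ℚ[x]) are (x^2 - x + 5)^2, each dividing the next. The characteristic polynomial is their product, (x^2 - x + 5)^2.

The rational canonical form is the block-diagonal matrix of companion matrices C(f_i):
R = [[0, 0, 0, -25], [1, 0, 0, 10], [0, 1, 0, -11], [0, 0, 1, 2]].

Note the characteristic polynomial does not split into linear factors over ℚ, so A has no Jordan form over ℚ; the rational canonical form exists over any field.

R = [[0, 0, 0, -25], [1, 0, 0, 10], [0, 1, 0, -11], [0, 0, 1, 2]]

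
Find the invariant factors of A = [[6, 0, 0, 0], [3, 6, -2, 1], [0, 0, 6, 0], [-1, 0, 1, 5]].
The Jordan structure of A has elementary divisors (x - 5), (x - 6)^2, (x - 6). Arranging the block sizes at each eigenvalue in decreasing order and taking row products gives the invariant factors.

Invariant factors (smallest first, each dividing the next): x - 6, (x - 6)^2(x - 5).

Check: the last factor (x - 6)^2(x - 5) is the minimal polynomial, and the product (x - 6)^3(x - 5) is the characteristic polynomial.

x - 6, (x - 6)^2(x - 5)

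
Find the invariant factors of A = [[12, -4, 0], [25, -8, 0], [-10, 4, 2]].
The Jordan structure of A has elementary divisors (x - 2)^2, (x - 2). Arranging the block sizes at each eigenvalue in decreasing order and taking row products gives the invariant factors.

Invariant factors (smallest first, each dividing the next): x - 2, (x - 2)^2.

Check: the last factor (x - 2)^2 is the minimal polynomial, and the product (x - 2)^3 is the characteristic polynomial.

x - 2, (x - 2)^2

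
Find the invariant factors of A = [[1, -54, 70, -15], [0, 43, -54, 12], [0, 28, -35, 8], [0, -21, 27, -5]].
The Jordan structure of A has elementary divisors (x - 1)^3, (x - 1). Arranging the block sizes at each eigenvalue in decreasing order and taking row products gives the invariant factors.

Invariant factors (smallest first, each dividing the next): x - 1, (x - 1)^3.

Check: the last factor (x - 1)^3 is the minimal polynomial, and the product (x - 1)^4 is the characteristic polynomial.

x - 1, (x - 1)^3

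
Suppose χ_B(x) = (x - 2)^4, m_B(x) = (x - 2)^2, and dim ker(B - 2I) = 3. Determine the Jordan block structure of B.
λ = 2: algebraic multiplicity 4 (exponent in χ_B), largest block size 2 (exponent in m_B), 3 blocks (geometric multiplicity). These force block sizes [2, 1, 1].

Jordan blocks: (2, 2), (2, 1), (2, 1)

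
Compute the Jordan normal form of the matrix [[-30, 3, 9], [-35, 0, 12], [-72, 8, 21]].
The characteristic polynomial is det(xI - A) = (x + 3)^3, so the eigenvalues are -3 (algebraic multiplicity 3).

For λ = -3: rank(A + 3I) = 2, rank((A + 3I)^2) = 1, rank((A + 3I)^3) = 0. The eigenspace has dimension 3 - 2 = 1, so there is 1 Jordan block; the rank sequence gives block sizes [3].

Assembling the blocks gives the Jordan form J above.

J = [[-3, 1, 0], [0, -3, 1], [0, 0, -3]]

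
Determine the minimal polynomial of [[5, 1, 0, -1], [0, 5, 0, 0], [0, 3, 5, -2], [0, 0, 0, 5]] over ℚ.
m_A(x) = (x - 5)^2

The characteristic polynomial factors as (x - 5)^4. The minimal polynomial is ∏(x - λ)^{k_λ} where k_λ is the size of the largest Jordan block at λ.

For λ = 5: rank(A - 5I) = 2, and the largest Jordan block has size 2 (the smallest k with rank((A - 5I)^k) = rank((A - 5I)^(k+1))).

So m_A(x) = (x - 5)^2.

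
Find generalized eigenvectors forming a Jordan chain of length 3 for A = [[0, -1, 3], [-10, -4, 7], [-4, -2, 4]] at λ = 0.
v_1 = [[0, 2, 1]]^T, v_2 = [[1, -1, 0]]^T, v_3 = [[1, -6, -2]]^T

We seek v_1 ∈ ker(A^3) \ ker(A^2), then set v_{i+1} = A v_i.

One such chain is v_1 = [[0, 2, 1]]^T, v_2 = [[1, -1, 0]]^T, v_3 = [[1, -6, -2]]^T. Check: A v_3 = [[0, 0, 0]]^T = 0.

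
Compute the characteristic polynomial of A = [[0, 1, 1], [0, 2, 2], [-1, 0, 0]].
χ_A(x) = x(x - 1)^2

xI - A = [[x, -1, -1], [0, x - 2, -2], [1, 0, x]].

Expanding det(xI - A) along the first row:
det(xI - A) = + (x)·det([[x - 2, -2], [0, x]]) - (-1)·det([[0, -2], [1, x]]) + (-1)·det([[0, x - 2], [1, 0]]).

Evaluating gives χ_A(x) = x^3 - 2x^2 + x = x(x - 1)^2.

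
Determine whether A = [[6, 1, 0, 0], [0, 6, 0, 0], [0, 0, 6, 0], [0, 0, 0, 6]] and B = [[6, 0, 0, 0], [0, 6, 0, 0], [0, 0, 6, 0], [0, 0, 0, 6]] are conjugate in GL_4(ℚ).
Both have characteristic polynomial (x - 6)^4, but the minimal polynomial of A is (x - 6)^2 while the minimal polynomial of B is x - 6. The minimal polynomial is a similarity invariant, so A and B are not similar.

No.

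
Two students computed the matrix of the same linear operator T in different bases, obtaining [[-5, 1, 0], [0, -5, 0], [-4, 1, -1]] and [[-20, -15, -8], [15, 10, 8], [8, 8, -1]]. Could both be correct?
Yes.

Two matrices over a field are similar if and only if they have the same invariant factors.

Both A and B have characteristic polynomial (x + 1)(x + 5)^2 and minimal polynomial (x + 1)(x + 5)^2. Computing further, both have invariant factors (x + 1)(x + 5)^2. Hence A and B are similar.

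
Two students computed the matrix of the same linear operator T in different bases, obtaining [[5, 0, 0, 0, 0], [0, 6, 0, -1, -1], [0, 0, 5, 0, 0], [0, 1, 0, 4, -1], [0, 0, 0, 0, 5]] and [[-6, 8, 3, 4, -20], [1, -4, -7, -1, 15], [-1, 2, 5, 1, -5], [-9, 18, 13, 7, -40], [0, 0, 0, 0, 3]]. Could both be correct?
No.

trace(A) = 25 but trace(B) = 5. The trace is a similarity invariant, so A and B are not similar.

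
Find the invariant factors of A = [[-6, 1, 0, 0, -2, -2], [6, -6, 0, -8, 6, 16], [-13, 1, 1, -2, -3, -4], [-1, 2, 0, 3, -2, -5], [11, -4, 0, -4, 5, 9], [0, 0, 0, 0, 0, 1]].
(x - 1)^3(x + 1)(x + 2)^2

The Jordan structure of A has elementary divisors (x + 2)^2, (x + 1), (x - 1)^3. Arranging the block sizes at each eigenvalue in decreasing order and taking row products gives the invariant factors.

Invariant factors (smallest first, each dividing the next): (x - 1)^3(x + 1)(x + 2)^2.

Check: the last factor (x - 1)^3(x + 1)(x + 2)^2 is the minimal polynomial, and the product (x - 1)^3(x + 1)(x + 2)^2 is the characteristic polynomial.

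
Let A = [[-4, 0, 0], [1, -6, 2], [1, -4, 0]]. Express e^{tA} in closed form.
A has Jordan form J = [[-4, 1, 0], [0, -4, 0], [0, 0, -2]] with A = PJP^{-1}, so e^{tA} = P e^{tJ} P^{-1}.

For a Jordan block J_k(λ), e^{tJ_k(λ)} = e^{λt} · (I + tN + t^2 N^2/2! + ... + t^{k-1} N^{k-1}/(k-1)!) where N is the nilpotent superdiagonal part.

Assembling the blocks and conjugating back gives the entries of e^{tA} as shown above.

e^{tA} = [[e^{-4*t}, 0, 0], [t*e^{-4*t}, (2 - e^{2*t})*e^{-4*t}, (e^{2*t} - 1)*e^{-4*t}], [t*e^{-4*t}, 2*(1 - e^{2*t})*e^{-4*t}, (2*e^{2*t} - 1)*e^{-4*t}]]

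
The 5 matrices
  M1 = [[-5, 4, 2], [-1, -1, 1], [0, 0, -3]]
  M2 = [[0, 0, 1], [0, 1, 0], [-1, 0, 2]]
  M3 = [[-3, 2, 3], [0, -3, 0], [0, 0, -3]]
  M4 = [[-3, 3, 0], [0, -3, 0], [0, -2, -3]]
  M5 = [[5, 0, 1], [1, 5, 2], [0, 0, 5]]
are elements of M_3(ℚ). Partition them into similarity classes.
Characteristic polynomials: χ_{M1} = (x + 3)^3, χ_{M2} = (x - 1)^3, χ_{M3} = (x + 3)^3, χ_{M4} = (x + 3)^3, χ_{M5} = (x - 5)^3.

{M1, M3, M4}: invariant factors x + 3, (x + 3)^2.

{M2}: invariant factors x - 1, (x - 1)^2.

{M5}: invariant factors (x - 5)^3.

Matrices are similar if and only if their invariant-factor lists agree; the partition into similarity classes is {M1, M3, M4}, {M2}, {M5}.

3 classes: {M1, M3, M4}, {M2}, {M5}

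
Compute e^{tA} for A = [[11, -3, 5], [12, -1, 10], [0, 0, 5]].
A has Jordan form J = [[5, 1, 0], [0, 5, 0], [0, 0, 5]] with A = PJP^{-1}, so e^{tA} = P e^{tJ} P^{-1}.

For a Jordan block J_k(λ), e^{tJ_k(λ)} = e^{λt} · (I + tN + t^2 N^2/2! + ... + t^{k-1} N^{k-1}/(k-1)!) where N is the nilpotent superdiagonal part.

Assembling the blocks and conjugating back gives the entries of e^{tA} as shown above.

e^{tA} = [[(6*t + 1)*e^{5*t}, -3*t*e^{5*t}, 5*t*e^{5*t}], [12*t*e^{5*t}, (1 - 6*t)*e^{5*t}, 10*t*e^{5*t}], [0, 0, e^{5*t}]]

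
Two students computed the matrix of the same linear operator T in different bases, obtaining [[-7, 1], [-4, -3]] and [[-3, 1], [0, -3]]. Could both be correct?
No.

trace(A) = -10 but trace(B) = -6. The trace is a similarity invariant, so A and B are not similar.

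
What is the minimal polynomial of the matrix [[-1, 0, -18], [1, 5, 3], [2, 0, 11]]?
m_A(x) = (x - 5)^2

The characteristic polynomial factors as (x - 5)^3. The minimal polynomial is ∏(x - λ)^{k_λ} where k_λ is the size of the largest Jordan block at λ.

For λ = 5: rank(A - 5I) = 1, and the largest Jordan block has size 2 (the smallest k with rank((A - 5I)^k) = rank((A - 5I)^(k+1))).

So m_A(x) = (x - 5)^2.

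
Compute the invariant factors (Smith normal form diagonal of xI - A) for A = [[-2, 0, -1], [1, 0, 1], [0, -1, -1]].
The Jordan structure of A has elementary divisors (x + 1)^3. Arranging the block sizes at each eigenvalue in decreasing order and taking row products gives the invariant factors.

Invariant factors (smallest first, each dividing the next): (x + 1)^3.

Check: the last factor (x + 1)^3 is the minimal polynomial, and the product (x + 1)^3 is the characteristic polynomial.

(x + 1)^3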